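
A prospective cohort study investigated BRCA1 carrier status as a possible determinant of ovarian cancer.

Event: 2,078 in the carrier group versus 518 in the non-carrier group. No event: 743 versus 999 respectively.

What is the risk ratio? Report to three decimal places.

From the description: a = 2078, b = 743, c = 518, d = 999.
Risk in exposed = 2078/2821 = 0.73662; risk in unexposed = 518/1517 = 0.34146.
RR = 0.73662 / 0.34146 = 2.15724
The risk among the exposed is 2.16 times that among the unexposed.

2.157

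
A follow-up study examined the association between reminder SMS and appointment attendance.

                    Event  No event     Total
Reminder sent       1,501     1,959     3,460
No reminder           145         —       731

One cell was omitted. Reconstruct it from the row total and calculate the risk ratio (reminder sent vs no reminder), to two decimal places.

2.19

The missing cell is in the unexposed row: 731 − 145 = 586.
So a = 1501, b = 1959, c = 145, d = 586.
RR = [a/(a+b)] / [c/(c+d)] = (1501/3460) / (145/731) = 0.43382/0.19836 = 2.18703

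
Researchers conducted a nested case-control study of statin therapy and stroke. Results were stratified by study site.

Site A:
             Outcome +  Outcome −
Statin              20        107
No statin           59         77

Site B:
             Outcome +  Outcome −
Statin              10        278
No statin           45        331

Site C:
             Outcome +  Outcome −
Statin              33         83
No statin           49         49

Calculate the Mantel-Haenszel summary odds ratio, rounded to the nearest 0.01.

OR_MH = Σ(aᵢdᵢ/nᵢ) / Σ(bᵢcᵢ/nᵢ), where nᵢ is the stratum total.
Stratum 1 (Site A): n = 263; a·d/n = 20·77/263 = 5.8555; b·c/n = 107·59/263 = 24.0038
Stratum 2 (Site B): n = 664; a·d/n = 10·331/664 = 4.9849; b·c/n = 278·45/664 = 18.8404
Stratum 3 (Site C): n = 214; a·d/n = 33·49/214 = 7.5561; b·c/n = 83·49/214 = 19.0047
OR_MH = (5.8555 + 4.9849 + 7.5561) / (24.0038 + 18.8404 + 19.0047) = 18.3965 / 61.8488 = 0.29744

0.30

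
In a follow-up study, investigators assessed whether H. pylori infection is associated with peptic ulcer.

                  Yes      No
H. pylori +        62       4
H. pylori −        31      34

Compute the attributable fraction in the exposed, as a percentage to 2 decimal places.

Cells: a = 62, b = 4, c = 31, d = 34.
Risk in exposed = 62/66 = 0.93939; risk in unexposed = 31/65 = 0.47692.
RR = 0.93939/0.47692 = 1.96970
AR% = (RR − 1)/RR × 100 = (1.96970 − 1)/1.96970 × 100 = 49.2308%

49.23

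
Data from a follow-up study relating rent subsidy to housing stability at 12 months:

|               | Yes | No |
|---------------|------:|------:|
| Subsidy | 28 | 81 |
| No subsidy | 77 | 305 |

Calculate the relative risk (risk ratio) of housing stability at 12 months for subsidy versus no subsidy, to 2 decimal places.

Cells: a = 28, b = 81, c = 77, d = 305.
Risk in exposed = 28/109 = 0.25688; risk in unexposed = 77/382 = 0.20157.
RR = 0.25688 / 0.20157 = 1.27440
The risk among the exposed is 1.27 times that among the unexposed.

1.27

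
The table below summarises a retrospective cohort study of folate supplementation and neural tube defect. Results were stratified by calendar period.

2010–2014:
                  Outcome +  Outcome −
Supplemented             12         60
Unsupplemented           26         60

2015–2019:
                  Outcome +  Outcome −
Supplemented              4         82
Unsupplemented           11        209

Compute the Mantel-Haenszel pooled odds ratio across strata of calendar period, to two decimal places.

0.57

OR_MH = Σ(aᵢdᵢ/nᵢ) / Σ(bᵢcᵢ/nᵢ), where nᵢ is the stratum total.
Stratum 1 (2010–2014): n = 158; a·d/n = 12·60/158 = 4.5570; b·c/n = 60·26/158 = 9.8734
Stratum 2 (2015–2019): n = 306; a·d/n = 4·209/306 = 2.7320; b·c/n = 82·11/306 = 2.9477
OR_MH = (4.5570 + 2.7320) / (9.8734 + 2.9477) = 7.2890 / 12.8211 = 0.56851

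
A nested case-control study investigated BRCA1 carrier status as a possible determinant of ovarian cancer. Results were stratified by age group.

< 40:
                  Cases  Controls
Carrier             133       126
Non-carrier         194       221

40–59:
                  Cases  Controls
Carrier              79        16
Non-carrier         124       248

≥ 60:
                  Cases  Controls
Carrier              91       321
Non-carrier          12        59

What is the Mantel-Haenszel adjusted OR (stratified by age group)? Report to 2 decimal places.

OR_MH = Σ(aᵢdᵢ/nᵢ) / Σ(bᵢcᵢ/nᵢ), where nᵢ is the stratum total.
Stratum 1 (< 40): n = 674; a·d/n = 133·221/674 = 43.6098; b·c/n = 126·194/674 = 36.2671
Stratum 2 (40–59): n = 467; a·d/n = 79·248/467 = 41.9529; b·c/n = 16·124/467 = 4.2484
Stratum 3 (≥ 60): n = 483; a·d/n = 91·59/483 = 11.1159; b·c/n = 321·12/483 = 7.9752
OR_MH = (43.6098 + 41.9529 + 11.1159) / (36.2671 + 4.2484 + 7.9752) = 96.6786 / 48.4906 = 1.99376

1.99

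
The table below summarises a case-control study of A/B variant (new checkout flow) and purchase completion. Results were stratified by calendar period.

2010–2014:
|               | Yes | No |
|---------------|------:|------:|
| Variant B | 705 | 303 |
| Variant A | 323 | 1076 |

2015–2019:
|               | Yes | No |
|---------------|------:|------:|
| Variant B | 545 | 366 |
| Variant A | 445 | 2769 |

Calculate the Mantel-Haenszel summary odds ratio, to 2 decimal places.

8.50

OR_MH = Σ(aᵢdᵢ/nᵢ) / Σ(bᵢcᵢ/nᵢ), where nᵢ is the stratum total.
Stratum 1 (2010–2014): n = 2407; a·d/n = 705·1076/2407 = 315.1558; b·c/n = 303·323/2407 = 40.6602
Stratum 2 (2015–2019): n = 4125; a·d/n = 545·2769/4125 = 365.8436; b·c/n = 366·445/4125 = 39.4836
OR_MH = (315.1558 + 365.8436) / (40.6602 + 39.4836) = 680.9994 / 80.1438 = 8.49722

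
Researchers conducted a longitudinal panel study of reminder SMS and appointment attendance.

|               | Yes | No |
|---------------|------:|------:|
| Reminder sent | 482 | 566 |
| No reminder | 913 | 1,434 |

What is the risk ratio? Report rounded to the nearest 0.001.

Cells: a = 482, b = 566, c = 913, d = 1434.
Risk in exposed = 482/1048 = 0.45992; risk in unexposed = 913/2347 = 0.38901.
RR = 0.45992 / 0.38901 = 1.18230
The risk among the exposed is 1.18 times that among the unexposed.

1.182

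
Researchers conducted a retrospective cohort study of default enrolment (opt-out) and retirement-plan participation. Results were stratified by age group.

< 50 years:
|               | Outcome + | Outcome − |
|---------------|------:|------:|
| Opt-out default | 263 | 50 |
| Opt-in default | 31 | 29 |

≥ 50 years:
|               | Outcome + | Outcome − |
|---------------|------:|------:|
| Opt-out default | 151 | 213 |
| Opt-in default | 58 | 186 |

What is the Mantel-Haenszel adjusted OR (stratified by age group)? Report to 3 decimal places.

2.723

OR_MH = Σ(aᵢdᵢ/nᵢ) / Σ(bᵢcᵢ/nᵢ), where nᵢ is the stratum total.
Stratum 1 (< 50 years): n = 373; a·d/n = 263·29/373 = 20.4477; b·c/n = 50·31/373 = 4.1555
Stratum 2 (≥ 50 years): n = 608; a·d/n = 151·186/608 = 46.1941; b·c/n = 213·58/608 = 20.3191
OR_MH = (20.4477 + 46.1941) / (4.1555 + 20.3191) = 66.6418 / 24.4746 = 2.72290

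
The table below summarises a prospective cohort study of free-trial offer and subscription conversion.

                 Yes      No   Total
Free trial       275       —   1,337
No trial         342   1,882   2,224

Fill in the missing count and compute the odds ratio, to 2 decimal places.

1.42

The missing cell is in the exposed row: 1337 − 275 = 1062.
So a = 275, b = 1062, c = 342, d = 1882.
OR = (a·d)/(b·c) = (275 × 1882) / (1062 × 342) = 517550 / 363204 = 1.42496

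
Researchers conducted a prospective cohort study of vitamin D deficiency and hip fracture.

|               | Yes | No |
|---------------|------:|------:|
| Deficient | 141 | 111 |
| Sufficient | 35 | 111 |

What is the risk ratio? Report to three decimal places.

2.334

Cells: a = 141, b = 111, c = 35, d = 111.
Risk in exposed = 141/252 = 0.55952; risk in unexposed = 35/146 = 0.23973.
RR = 0.55952 / 0.23973 = 2.33401
The risk among the exposed is 2.33 times that among the unexposed.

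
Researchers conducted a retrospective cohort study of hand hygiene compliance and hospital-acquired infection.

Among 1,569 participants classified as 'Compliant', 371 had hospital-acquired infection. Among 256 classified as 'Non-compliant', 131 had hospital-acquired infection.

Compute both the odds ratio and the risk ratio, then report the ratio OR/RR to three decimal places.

0.639

From the description: a = 371, b = 1198, c = 131, d = 125.
OR = (371·125)/(1198·131) = 46375/156938 = 0.29550
Risk in exposed = 371/1569 = 0.23646; risk in unexposed = 131/256 = 0.51172; RR = 0.46208
OR/RR = 0.29550 / 0.46208 = 0.63949
The outcome is not rare, so the OR lies further from 1 than the RR.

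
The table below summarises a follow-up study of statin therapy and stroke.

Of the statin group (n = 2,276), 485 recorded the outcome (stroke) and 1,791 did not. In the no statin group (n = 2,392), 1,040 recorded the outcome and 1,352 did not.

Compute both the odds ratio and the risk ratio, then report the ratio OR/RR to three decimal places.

0.718

From the description: a = 485, b = 1791, c = 1040, d = 1352.
OR = (485·1352)/(1791·1040) = 655720/1862640 = 0.35204
Risk in exposed = 485/2276 = 0.21309; risk in unexposed = 1040/2392 = 0.43478; RR = 0.49011
OR/RR = 0.35204 / 0.49011 = 0.71828
The outcome is not rare, so the OR lies further from 1 than the RR.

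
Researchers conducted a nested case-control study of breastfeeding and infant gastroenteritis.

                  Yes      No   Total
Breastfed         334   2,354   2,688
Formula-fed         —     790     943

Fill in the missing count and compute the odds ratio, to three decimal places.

0.733

The missing cell is in the unexposed row: 943 − 790 = 153.
So a = 334, b = 2354, c = 153, d = 790.
OR = (a·d)/(b·c) = (334 × 790) / (2354 × 153) = 263860 / 360162 = 0.73261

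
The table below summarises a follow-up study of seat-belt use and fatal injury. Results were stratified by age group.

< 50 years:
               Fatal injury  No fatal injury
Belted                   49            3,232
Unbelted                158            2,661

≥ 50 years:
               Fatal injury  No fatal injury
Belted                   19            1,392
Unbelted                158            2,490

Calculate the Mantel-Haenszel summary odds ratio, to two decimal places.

OR_MH = Σ(aᵢdᵢ/nᵢ) / Σ(bᵢcᵢ/nᵢ), where nᵢ is the stratum total.
Stratum 1 (< 50 years): n = 6100; a·d/n = 49·2661/6100 = 21.3752; b·c/n = 3232·158/6100 = 83.7141
Stratum 2 (≥ 50 years): n = 4059; a·d/n = 19·2490/4059 = 11.6556; b·c/n = 1392·158/4059 = 54.1848
OR_MH = (21.3752 + 11.6556) / (83.7141 + 54.1848) = 33.0308 / 137.8989 = 0.23953

0.24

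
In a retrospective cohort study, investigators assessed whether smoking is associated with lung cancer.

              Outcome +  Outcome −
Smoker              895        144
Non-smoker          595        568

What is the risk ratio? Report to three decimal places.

1.684

Cells: a = 895, b = 144, c = 595, d = 568.
Risk in exposed = 895/1039 = 0.86141; risk in unexposed = 595/1163 = 0.51161.
RR = 0.86141 / 0.51161 = 1.68372
The risk among the exposed is 1.68 times that among the unexposed.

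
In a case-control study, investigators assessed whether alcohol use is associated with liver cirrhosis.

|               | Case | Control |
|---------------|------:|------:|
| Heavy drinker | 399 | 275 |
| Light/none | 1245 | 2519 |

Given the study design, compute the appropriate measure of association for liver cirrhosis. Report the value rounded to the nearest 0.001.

2.936

Cells: a = 399, b = 275, c = 1245, d = 2519.
This is a case-control study: participants were sampled on outcome status, so risks in the source population cannot be estimated directly — relative risk is not valid here. The odds ratio is the appropriate measure.
OR = (a·d)/(b·c) = (399 × 2519) / (275 × 1245) = 1005081 / 342375 = 2.93561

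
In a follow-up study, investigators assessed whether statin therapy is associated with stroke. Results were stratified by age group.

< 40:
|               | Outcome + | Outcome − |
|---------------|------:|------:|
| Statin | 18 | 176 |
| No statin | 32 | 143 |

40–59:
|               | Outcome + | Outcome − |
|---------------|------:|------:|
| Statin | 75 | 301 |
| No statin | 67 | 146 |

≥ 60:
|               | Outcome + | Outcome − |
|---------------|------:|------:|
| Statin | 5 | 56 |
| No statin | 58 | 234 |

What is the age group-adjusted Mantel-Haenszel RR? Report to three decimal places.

RR_MH = Σ(aᵢ·n₀ᵢ/nᵢ) / Σ(cᵢ·n₁ᵢ/nᵢ), with n₁ᵢ = aᵢ+bᵢ (exposed), n₀ᵢ = cᵢ+dᵢ (unexposed), nᵢ = n₁ᵢ+n₀ᵢ.
Stratum 1 (< 40): n₁ = 194, n₀ = 175, n = 369; a·n₀/n = 18·175/369 = 8.5366; c·n₁/n = 32·194/369 = 16.8238
Stratum 2 (40–59): n₁ = 376, n₀ = 213, n = 589; a·n₀/n = 75·213/589 = 27.1222; c·n₁/n = 67·376/589 = 42.7708
Stratum 3 (≥ 60): n₁ = 61, n₀ = 292, n = 353; a·n₀/n = 5·292/353 = 4.1360; c·n₁/n = 58·61/353 = 10.0227
RR_MH = (8.5366 + 27.1222 + 4.1360) / (16.8238 + 42.7708 + 10.0227) = 39.7948 / 69.6173 = 0.57162

0.572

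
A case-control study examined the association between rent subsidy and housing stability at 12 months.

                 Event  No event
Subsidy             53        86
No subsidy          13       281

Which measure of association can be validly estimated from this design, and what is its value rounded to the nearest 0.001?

Cells: a = 53, b = 86, c = 13, d = 281.
This is a case-control study: participants were sampled on outcome status, so risks in the source population cannot be estimated directly — relative risk is not valid here. The odds ratio is the appropriate measure.
OR = (a·d)/(b·c) = (53 × 281) / (86 × 13) = 14893 / 1118 = 13.32111

13.321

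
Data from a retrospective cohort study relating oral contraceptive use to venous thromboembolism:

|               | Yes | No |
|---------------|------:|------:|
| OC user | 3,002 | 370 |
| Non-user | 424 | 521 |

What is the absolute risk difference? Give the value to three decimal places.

0.442

Cells: a = 3002, b = 370, c = 424, d = 521.
Risk in exposed = 3002/3372 = 0.890273; risk in unexposed = 424/945 = 0.448677.
Risk difference = 0.890273 − 0.448677 = 0.441596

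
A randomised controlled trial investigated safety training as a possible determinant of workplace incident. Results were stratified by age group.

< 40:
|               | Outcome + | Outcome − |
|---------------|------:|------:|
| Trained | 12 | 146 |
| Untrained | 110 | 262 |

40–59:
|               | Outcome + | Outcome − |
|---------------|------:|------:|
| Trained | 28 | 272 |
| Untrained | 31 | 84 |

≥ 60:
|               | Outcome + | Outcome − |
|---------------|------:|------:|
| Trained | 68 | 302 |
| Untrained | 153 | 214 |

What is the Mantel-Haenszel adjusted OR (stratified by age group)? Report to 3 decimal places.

0.277

OR_MH = Σ(aᵢdᵢ/nᵢ) / Σ(bᵢcᵢ/nᵢ), where nᵢ is the stratum total.
Stratum 1 (< 40): n = 530; a·d/n = 12·262/530 = 5.9321; b·c/n = 146·110/530 = 30.3019
Stratum 2 (40–59): n = 415; a·d/n = 28·84/415 = 5.6675; b·c/n = 272·31/415 = 20.3181
Stratum 3 (≥ 60): n = 737; a·d/n = 68·214/737 = 19.7449; b·c/n = 302·153/737 = 62.6947
OR_MH = (5.9321 + 5.6675 + 19.7449) / (30.3019 + 20.3181 + 62.6947) = 31.3445 / 113.3147 = 0.27661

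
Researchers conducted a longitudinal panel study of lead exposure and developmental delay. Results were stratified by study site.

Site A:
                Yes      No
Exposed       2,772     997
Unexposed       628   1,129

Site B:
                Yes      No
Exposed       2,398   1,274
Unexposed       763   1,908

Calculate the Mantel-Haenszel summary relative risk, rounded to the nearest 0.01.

2.17

RR_MH = Σ(aᵢ·n₀ᵢ/nᵢ) / Σ(cᵢ·n₁ᵢ/nᵢ), with n₁ᵢ = aᵢ+bᵢ (exposed), n₀ᵢ = cᵢ+dᵢ (unexposed), nᵢ = n₁ᵢ+n₀ᵢ.
Stratum 1 (Site A): n₁ = 3769, n₀ = 1757, n = 5526; a·n₀/n = 2772·1757/5526 = 881.3616; c·n₁/n = 628·3769/5526 = 428.3265
Stratum 2 (Site B): n₁ = 3672, n₀ = 2671, n = 6343; a·n₀/n = 2398·2671/6343 = 1009.7837; c·n₁/n = 763·3672/6343 = 441.7052
RR_MH = (881.3616 + 1009.7837) / (428.3265 + 441.7052) = 1891.1453 / 870.0316 = 2.17365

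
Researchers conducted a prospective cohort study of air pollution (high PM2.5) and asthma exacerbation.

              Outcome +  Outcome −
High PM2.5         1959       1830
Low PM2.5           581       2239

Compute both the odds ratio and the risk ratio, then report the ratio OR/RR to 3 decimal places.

Cells: a = 1959, b = 1830, c = 581, d = 2239.
OR = (1959·2239)/(1830·581) = 4386201/1063230 = 4.12535
Risk in exposed = 1959/3789 = 0.51702; risk in unexposed = 581/2820 = 0.20603; RR = 2.50947
OR/RR = 4.12535 / 2.50947 = 1.64391
The outcome is not rare, so the OR lies further from 1 than the RR.

1.644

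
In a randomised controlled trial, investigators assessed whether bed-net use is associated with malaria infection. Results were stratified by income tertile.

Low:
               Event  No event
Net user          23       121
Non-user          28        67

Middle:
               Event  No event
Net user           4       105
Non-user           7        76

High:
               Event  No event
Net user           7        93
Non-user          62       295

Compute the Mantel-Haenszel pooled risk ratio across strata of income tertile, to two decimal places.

RR_MH = Σ(aᵢ·n₀ᵢ/nᵢ) / Σ(cᵢ·n₁ᵢ/nᵢ), with n₁ᵢ = aᵢ+bᵢ (exposed), n₀ᵢ = cᵢ+dᵢ (unexposed), nᵢ = n₁ᵢ+n₀ᵢ.
Stratum 1 (Low): n₁ = 144, n₀ = 95, n = 239; a·n₀/n = 23·95/239 = 9.1423; c·n₁/n = 28·144/239 = 16.8703
Stratum 2 (Middle): n₁ = 109, n₀ = 83, n = 192; a·n₀/n = 4·83/192 = 1.7292; c·n₁/n = 7·109/192 = 3.9740
Stratum 3 (High): n₁ = 100, n₀ = 357, n = 457; a·n₀/n = 7·357/457 = 5.4683; c·n₁/n = 62·100/457 = 13.5667
RR_MH = (9.1423 + 1.7292 + 5.4683) / (16.8703 + 3.9740 + 13.5667) = 16.3397 / 34.4110 = 0.47484

0.47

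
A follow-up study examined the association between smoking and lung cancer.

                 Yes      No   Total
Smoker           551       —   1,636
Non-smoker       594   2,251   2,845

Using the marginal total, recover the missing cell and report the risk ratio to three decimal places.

1.613

The missing cell is in the exposed row: 1636 − 551 = 1085.
So a = 551, b = 1085, c = 594, d = 2251.
RR = [a/(a+b)] / [c/(c+d)] = (551/1636) / (594/2845) = 0.33680/0.20879 = 1.61311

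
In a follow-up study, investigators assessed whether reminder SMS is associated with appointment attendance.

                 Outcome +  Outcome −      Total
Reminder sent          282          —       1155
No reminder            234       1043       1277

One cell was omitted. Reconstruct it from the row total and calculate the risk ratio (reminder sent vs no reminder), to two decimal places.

1.33

The missing cell is in the exposed row: 1155 − 282 = 873.
So a = 282, b = 873, c = 234, d = 1043.
RR = [a/(a+b)] / [c/(c+d)] = (282/1155) / (234/1277) = 0.24416/0.18324 = 1.33242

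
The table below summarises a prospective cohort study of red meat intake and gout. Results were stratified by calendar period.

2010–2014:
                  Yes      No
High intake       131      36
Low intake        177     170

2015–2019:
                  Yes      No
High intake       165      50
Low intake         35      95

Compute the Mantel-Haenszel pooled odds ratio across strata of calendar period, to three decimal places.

OR_MH = Σ(aᵢdᵢ/nᵢ) / Σ(bᵢcᵢ/nᵢ), where nᵢ is the stratum total.
Stratum 1 (2010–2014): n = 514; a·d/n = 131·170/514 = 43.3268; b·c/n = 36·177/514 = 12.3969
Stratum 2 (2015–2019): n = 345; a·d/n = 165·95/345 = 45.4348; b·c/n = 50·35/345 = 5.0725
OR_MH = (43.3268 + 45.4348) / (12.3969 + 5.0725) = 88.7616 / 17.4694 = 5.08099

5.081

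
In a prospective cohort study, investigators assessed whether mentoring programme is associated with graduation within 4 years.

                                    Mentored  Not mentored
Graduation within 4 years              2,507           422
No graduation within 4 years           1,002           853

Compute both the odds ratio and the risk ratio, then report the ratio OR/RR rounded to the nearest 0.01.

Reading the table with exposure as columns: a = 2507 (Mentored, case), b = 1002 (Mentored, non-case), c = 422 (Not mentored, case), d = 853.
OR = (2507·853)/(1002·422) = 2138471/422844 = 5.05735
Risk in exposed = 2507/3509 = 0.71445; risk in unexposed = 422/1275 = 0.33098; RR = 2.15858
OR/RR = 5.05735 / 2.15858 = 2.34290
The outcome is not rare, so the OR lies further from 1 than the RR.

2.34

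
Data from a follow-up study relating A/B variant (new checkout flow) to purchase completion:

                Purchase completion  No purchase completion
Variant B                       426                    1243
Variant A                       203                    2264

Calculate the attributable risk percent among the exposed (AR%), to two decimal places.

67.76

Cells: a = 426, b = 1243, c = 203, d = 2264.
Risk in exposed = 426/1669 = 0.25524; risk in unexposed = 203/2467 = 0.08229.
RR = 0.25524/0.08229 = 3.10189
AR% = (RR − 1)/RR × 100 = (3.10189 − 1)/3.10189 × 100 = 67.7616%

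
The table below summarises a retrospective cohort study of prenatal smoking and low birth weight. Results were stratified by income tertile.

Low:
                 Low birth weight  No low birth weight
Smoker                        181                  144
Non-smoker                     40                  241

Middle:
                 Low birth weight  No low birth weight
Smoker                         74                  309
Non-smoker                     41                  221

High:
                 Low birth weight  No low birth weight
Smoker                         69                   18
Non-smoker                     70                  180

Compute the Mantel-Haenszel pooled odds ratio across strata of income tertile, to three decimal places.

4.081

OR_MH = Σ(aᵢdᵢ/nᵢ) / Σ(bᵢcᵢ/nᵢ), where nᵢ is the stratum total.
Stratum 1 (Low): n = 606; a·d/n = 181·241/606 = 71.9818; b·c/n = 144·40/606 = 9.5050
Stratum 2 (Middle): n = 645; a·d/n = 74·221/645 = 25.3550; b·c/n = 309·41/645 = 19.6419
Stratum 3 (High): n = 337; a·d/n = 69·180/337 = 36.8546; b·c/n = 18·70/337 = 3.7389
OR_MH = (71.9818 + 25.3550 + 36.8546) / (9.5050 + 19.6419 + 3.7389) = 134.1915 / 32.8857 = 4.08054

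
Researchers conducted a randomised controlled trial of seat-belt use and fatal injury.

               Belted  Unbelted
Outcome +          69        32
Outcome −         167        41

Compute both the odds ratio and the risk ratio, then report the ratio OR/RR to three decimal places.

Reading the table with exposure as columns: a = 69 (Belted, case), b = 167 (Belted, non-case), c = 32 (Unbelted, case), d = 41.
OR = (69·41)/(167·32) = 2829/5344 = 0.52938
Risk in exposed = 69/236 = 0.29237; risk in unexposed = 32/73 = 0.43836; RR = 0.66698
OR/RR = 0.52938 / 0.66698 = 0.79370
The outcome is not rare, so the OR lies further from 1 than the RR.

0.794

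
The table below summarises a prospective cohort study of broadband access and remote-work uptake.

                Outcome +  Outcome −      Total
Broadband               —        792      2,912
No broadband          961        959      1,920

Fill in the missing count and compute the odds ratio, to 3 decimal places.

The missing cell is in the exposed row: 2912 − 792 = 2120.
So a = 2120, b = 792, c = 961, d = 959.
OR = (a·d)/(b·c) = (2120 × 959) / (792 × 961) = 2033080 / 761112 = 2.67120

2.671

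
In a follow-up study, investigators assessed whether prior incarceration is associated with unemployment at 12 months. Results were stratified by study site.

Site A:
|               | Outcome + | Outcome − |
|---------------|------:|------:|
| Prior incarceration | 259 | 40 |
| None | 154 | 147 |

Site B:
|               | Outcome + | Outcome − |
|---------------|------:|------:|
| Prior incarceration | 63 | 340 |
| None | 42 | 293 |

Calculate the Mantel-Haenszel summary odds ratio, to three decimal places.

OR_MH = Σ(aᵢdᵢ/nᵢ) / Σ(bᵢcᵢ/nᵢ), where nᵢ is the stratum total.
Stratum 1 (Site A): n = 600; a·d/n = 259·147/600 = 63.4550; b·c/n = 40·154/600 = 10.2667
Stratum 2 (Site B): n = 738; a·d/n = 63·293/738 = 25.0122; b·c/n = 340·42/738 = 19.3496
OR_MH = (63.4550 + 25.0122) / (10.2667 + 19.3496) = 88.4672 / 29.6163 = 2.98712

2.987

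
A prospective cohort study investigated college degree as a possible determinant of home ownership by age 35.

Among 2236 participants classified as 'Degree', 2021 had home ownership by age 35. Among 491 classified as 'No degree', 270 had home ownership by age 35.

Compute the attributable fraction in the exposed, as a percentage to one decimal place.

From the description: a = 2021, b = 215, c = 270, d = 221.
Risk in exposed = 2021/2236 = 0.90385; risk in unexposed = 270/491 = 0.54990.
RR = 0.90385/0.54990 = 1.64366
AR% = (RR − 1)/RR × 100 = (1.64366 − 1)/1.64366 × 100 = 39.1602%

39.2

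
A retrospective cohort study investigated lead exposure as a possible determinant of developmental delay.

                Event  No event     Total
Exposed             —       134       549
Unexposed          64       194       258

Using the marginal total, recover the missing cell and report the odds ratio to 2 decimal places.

The missing cell is in the exposed row: 549 − 134 = 415.
So a = 415, b = 134, c = 64, d = 194.
OR = (a·d)/(b·c) = (415 × 194) / (134 × 64) = 80510 / 8576 = 9.38783

9.39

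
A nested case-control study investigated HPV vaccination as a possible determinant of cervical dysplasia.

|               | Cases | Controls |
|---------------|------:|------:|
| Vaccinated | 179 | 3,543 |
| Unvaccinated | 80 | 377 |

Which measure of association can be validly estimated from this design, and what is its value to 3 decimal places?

0.238

Cells: a = 179, b = 3543, c = 80, d = 377.
This is a nested case-control study: participants were sampled on outcome status, so risks in the source population cannot be estimated directly — relative risk is not valid here. The odds ratio is the appropriate measure.
OR = (a·d)/(b·c) = (179 × 377) / (3543 × 80) = 67483 / 283440 = 0.23809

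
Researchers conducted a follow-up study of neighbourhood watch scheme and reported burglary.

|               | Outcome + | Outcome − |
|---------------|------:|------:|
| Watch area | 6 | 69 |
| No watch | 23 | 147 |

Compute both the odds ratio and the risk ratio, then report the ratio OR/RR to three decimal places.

0.940

Cells: a = 6, b = 69, c = 23, d = 147.
OR = (6·147)/(69·23) = 882/1587 = 0.55577
Risk in exposed = 6/75 = 0.08000; risk in unexposed = 23/170 = 0.13529; RR = 0.59130
OR/RR = 0.55577 / 0.59130 = 0.93990
The outcome is not rare, so the OR lies further from 1 than the RR.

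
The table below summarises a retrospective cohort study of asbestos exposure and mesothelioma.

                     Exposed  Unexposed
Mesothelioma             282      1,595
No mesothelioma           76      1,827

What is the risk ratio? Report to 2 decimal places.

Reading the table with exposure as columns: a = 282 (Exposed, case), b = 76 (Exposed, non-case), c = 1595 (Unexposed, case), d = 1827.
Risk in exposed = 282/358 = 0.78771; risk in unexposed = 1595/3422 = 0.46610.
RR = 0.78771 / 0.46610 = 1.68999
The risk among the exposed is 1.69 times that among the unexposed.

1.69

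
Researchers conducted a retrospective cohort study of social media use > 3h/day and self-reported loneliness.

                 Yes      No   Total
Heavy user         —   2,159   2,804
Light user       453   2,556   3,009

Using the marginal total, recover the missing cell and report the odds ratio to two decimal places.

1.69

The missing cell is in the exposed row: 2804 − 2159 = 645.
So a = 645, b = 2159, c = 453, d = 2556.
OR = (a·d)/(b·c) = (645 × 2556) / (2159 × 453) = 1648620 / 978027 = 1.68566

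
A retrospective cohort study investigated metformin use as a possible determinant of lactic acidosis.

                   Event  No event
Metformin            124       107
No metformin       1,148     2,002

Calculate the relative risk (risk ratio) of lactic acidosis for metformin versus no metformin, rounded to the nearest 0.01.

1.47

Cells: a = 124, b = 107, c = 1148, d = 2002.
Risk in exposed = 124/231 = 0.53680; risk in unexposed = 1148/3150 = 0.36444.
RR = 0.53680 / 0.36444 = 1.47292
The risk among the exposed is 1.47 times that among the unexposed.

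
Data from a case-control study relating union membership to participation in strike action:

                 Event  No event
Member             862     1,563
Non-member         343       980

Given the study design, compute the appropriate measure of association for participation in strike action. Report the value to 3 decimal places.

1.576

Cells: a = 862, b = 1563, c = 343, d = 980.
This is a case-control study: participants were sampled on outcome status, so risks in the source population cannot be estimated directly — relative risk is not valid here. The odds ratio is the appropriate measure.
OR = (a·d)/(b·c) = (862 × 980) / (1563 × 343) = 844760 / 536109 = 1.57572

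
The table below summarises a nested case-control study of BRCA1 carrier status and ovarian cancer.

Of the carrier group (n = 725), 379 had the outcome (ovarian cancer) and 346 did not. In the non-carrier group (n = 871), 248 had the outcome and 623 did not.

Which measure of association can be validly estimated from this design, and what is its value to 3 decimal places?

From the description: a = 379, b = 346, c = 248, d = 623.
This is a nested case-control study: participants were sampled on outcome status, so risks in the source population cannot be estimated directly — relative risk is not valid here. The odds ratio is the appropriate measure.
OR = (a·d)/(b·c) = (379 × 623) / (346 × 248) = 236117 / 85808 = 2.75169

2.752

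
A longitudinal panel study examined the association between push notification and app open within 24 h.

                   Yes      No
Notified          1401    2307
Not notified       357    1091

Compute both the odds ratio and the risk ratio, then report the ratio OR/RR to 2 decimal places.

Cells: a = 1401, b = 2307, c = 357, d = 1091.
OR = (1401·1091)/(2307·357) = 1528491/823599 = 1.85587
Risk in exposed = 1401/3708 = 0.37783; risk in unexposed = 357/1448 = 0.24655; RR = 1.53249
OR/RR = 1.85587 / 1.53249 = 1.21101
The outcome is not rare, so the OR lies further from 1 than the RR.

1.21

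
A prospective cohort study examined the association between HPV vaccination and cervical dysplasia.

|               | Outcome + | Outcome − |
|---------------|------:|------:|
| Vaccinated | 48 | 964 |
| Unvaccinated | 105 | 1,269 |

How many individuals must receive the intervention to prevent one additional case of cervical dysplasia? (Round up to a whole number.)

Risk in treated group = 48/1012 = 0.04743; risk in control = 105/1374 = 0.07642.
Absolute risk reduction = 0.07642 − 0.04743 = 0.02899
NNT = 1 / ARR = 1 / 0.02899 = 34.497 → round up → 35

35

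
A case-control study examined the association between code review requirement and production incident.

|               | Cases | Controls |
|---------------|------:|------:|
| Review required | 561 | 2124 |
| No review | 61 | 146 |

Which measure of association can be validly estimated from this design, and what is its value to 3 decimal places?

Cells: a = 561, b = 2124, c = 61, d = 146.
This is a case-control study: participants were sampled on outcome status, so risks in the source population cannot be estimated directly — relative risk is not valid here. The odds ratio is the appropriate measure.
OR = (a·d)/(b·c) = (561 × 146) / (2124 × 61) = 81906 / 129564 = 0.63217

0.632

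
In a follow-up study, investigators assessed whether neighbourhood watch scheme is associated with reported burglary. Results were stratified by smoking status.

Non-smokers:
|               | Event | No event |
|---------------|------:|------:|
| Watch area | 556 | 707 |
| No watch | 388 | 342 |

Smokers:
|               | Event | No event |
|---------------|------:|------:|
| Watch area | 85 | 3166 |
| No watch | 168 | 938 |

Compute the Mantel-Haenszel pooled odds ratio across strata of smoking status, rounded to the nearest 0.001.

OR_MH = Σ(aᵢdᵢ/nᵢ) / Σ(bᵢcᵢ/nᵢ), where nᵢ is the stratum total.
Stratum 1 (Non-smokers): n = 1993; a·d/n = 556·342/1993 = 95.4099; b·c/n = 707·388/1993 = 137.6397
Stratum 2 (Smokers): n = 4357; a·d/n = 85·938/4357 = 18.2993; b·c/n = 3166·168/4357 = 122.0767
OR_MH = (95.4099 + 18.2993) / (137.6397 + 122.0767) = 113.7092 / 259.7164 = 0.43782

0.438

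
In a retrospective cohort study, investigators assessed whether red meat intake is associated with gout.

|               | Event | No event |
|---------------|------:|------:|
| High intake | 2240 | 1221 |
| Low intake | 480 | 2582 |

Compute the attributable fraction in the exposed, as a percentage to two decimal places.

75.78

Cells: a = 2240, b = 1221, c = 480, d = 2582.
Risk in exposed = 2240/3461 = 0.64721; risk in unexposed = 480/3062 = 0.15676.
RR = 0.64721/0.15676 = 4.12867
AR% = (RR − 1)/RR × 100 = (4.12867 − 1)/4.12867 × 100 = 75.7791%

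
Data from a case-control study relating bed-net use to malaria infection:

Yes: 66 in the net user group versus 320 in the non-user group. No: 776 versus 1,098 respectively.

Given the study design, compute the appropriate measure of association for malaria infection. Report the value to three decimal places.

0.292

From the description: a = 66, b = 776, c = 320, d = 1098.
This is a case-control study: participants were sampled on outcome status, so risks in the source population cannot be estimated directly — relative risk is not valid here. The odds ratio is the appropriate measure.
OR = (a·d)/(b·c) = (66 × 1098) / (776 × 320) = 72468 / 248320 = 0.29183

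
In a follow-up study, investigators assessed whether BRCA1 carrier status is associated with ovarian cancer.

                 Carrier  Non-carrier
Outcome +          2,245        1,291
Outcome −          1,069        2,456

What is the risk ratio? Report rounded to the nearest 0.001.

Reading the table with exposure as columns: a = 2245 (Carrier, case), b = 1069 (Carrier, non-case), c = 1291 (Non-carrier, case), d = 2456.
Risk in exposed = 2245/3314 = 0.67743; risk in unexposed = 1291/3747 = 0.34454.
RR = 0.67743 / 0.34454 = 1.96617
The risk among the exposed is 1.97 times that among the unexposed.

1.966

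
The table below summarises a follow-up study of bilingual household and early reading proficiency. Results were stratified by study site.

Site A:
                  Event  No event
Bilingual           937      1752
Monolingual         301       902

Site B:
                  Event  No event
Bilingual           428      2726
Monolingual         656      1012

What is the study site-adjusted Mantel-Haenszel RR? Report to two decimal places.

RR_MH = Σ(aᵢ·n₀ᵢ/nᵢ) / Σ(cᵢ·n₁ᵢ/nᵢ), with n₁ᵢ = aᵢ+bᵢ (exposed), n₀ᵢ = cᵢ+dᵢ (unexposed), nᵢ = n₁ᵢ+n₀ᵢ.
Stratum 1 (Site A): n₁ = 2689, n₀ = 1203, n = 3892; a·n₀/n = 937·1203/3892 = 289.6226; c·n₁/n = 301·2689/3892 = 207.9622
Stratum 2 (Site B): n₁ = 3154, n₀ = 1668, n = 4822; a·n₀/n = 428·1668/4822 = 148.0514; c·n₁/n = 656·3154/4822 = 429.0800
RR_MH = (289.6226 + 148.0514) / (207.9622 + 429.0800) = 437.6740 / 637.0423 = 0.68704

0.69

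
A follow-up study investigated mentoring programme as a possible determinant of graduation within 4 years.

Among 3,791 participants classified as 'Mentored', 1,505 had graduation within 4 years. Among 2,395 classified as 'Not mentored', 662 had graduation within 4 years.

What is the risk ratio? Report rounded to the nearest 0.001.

1.436

From the description: a = 1505, b = 2286, c = 662, d = 1733.
Risk in exposed = 1505/3791 = 0.39699; risk in unexposed = 662/2395 = 0.27641.
RR = 0.39699 / 0.27641 = 1.43625
The risk among the exposed is 1.44 times that among the unexposed.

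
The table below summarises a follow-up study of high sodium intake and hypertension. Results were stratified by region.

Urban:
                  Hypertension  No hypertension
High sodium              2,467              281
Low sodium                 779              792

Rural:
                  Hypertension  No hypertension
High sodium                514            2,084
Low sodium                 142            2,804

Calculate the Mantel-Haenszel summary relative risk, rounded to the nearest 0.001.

RR_MH = Σ(aᵢ·n₀ᵢ/nᵢ) / Σ(cᵢ·n₁ᵢ/nᵢ), with n₁ᵢ = aᵢ+bᵢ (exposed), n₀ᵢ = cᵢ+dᵢ (unexposed), nᵢ = n₁ᵢ+n₀ᵢ.
Stratum 1 (Urban): n₁ = 2748, n₀ = 1571, n = 4319; a·n₀/n = 2467·1571/4319 = 897.3505; c·n₁/n = 779·2748/4319 = 495.6453
Stratum 2 (Rural): n₁ = 2598, n₀ = 2946, n = 5544; a·n₀/n = 514·2946/5544 = 273.1320; c·n₁/n = 142·2598/5544 = 66.5433
RR_MH = (897.3505 + 273.1320) / (495.6453 + 66.5433) = 1170.4826 / 562.1886 = 2.08201

2.082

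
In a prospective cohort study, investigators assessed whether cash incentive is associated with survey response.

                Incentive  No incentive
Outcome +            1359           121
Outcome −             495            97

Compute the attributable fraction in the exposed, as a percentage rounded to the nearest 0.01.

Reading the table with exposure as columns: a = 1359 (Incentive, case), b = 495 (Incentive, non-case), c = 121 (No incentive, case), d = 97.
Risk in exposed = 1359/1854 = 0.73301; risk in unexposed = 121/218 = 0.55505.
RR = 0.73301/0.55505 = 1.32063
AR% = (RR − 1)/RR × 100 = (1.32063 − 1)/1.32063 × 100 = 24.2785%

24.28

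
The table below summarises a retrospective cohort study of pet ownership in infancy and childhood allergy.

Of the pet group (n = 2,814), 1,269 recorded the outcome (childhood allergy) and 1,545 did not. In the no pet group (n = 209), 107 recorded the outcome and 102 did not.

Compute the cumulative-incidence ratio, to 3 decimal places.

0.881

From the description: a = 1269, b = 1545, c = 107, d = 102.
Risk in exposed = 1269/2814 = 0.45096; risk in unexposed = 107/209 = 0.51196.
RR = 0.45096 / 0.51196 = 0.88085
The risk is 12% lower among the exposed than among the unexposed.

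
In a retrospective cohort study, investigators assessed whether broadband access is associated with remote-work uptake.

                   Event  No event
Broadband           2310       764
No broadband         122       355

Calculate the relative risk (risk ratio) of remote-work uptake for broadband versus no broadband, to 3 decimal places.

Cells: a = 2310, b = 764, c = 122, d = 355.
Risk in exposed = 2310/3074 = 0.75146; risk in unexposed = 122/477 = 0.25577.
RR = 0.75146 / 0.25577 = 2.93810
The risk among the exposed is 2.94 times that among the unexposed.

2.938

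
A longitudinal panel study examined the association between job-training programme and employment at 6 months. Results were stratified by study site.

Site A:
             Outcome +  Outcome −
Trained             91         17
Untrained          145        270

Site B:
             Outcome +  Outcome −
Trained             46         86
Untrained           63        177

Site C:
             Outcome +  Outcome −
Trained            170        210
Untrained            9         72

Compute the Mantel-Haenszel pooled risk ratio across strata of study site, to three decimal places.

RR_MH = Σ(aᵢ·n₀ᵢ/nᵢ) / Σ(cᵢ·n₁ᵢ/nᵢ), with n₁ᵢ = aᵢ+bᵢ (exposed), n₀ᵢ = cᵢ+dᵢ (unexposed), nᵢ = n₁ᵢ+n₀ᵢ.
Stratum 1 (Site A): n₁ = 108, n₀ = 415, n = 523; a·n₀/n = 91·415/523 = 72.2084; c·n₁/n = 145·108/523 = 29.9426
Stratum 2 (Site B): n₁ = 132, n₀ = 240, n = 372; a·n₀/n = 46·240/372 = 29.6774; c·n₁/n = 63·132/372 = 22.3548
Stratum 3 (Site C): n₁ = 380, n₀ = 81, n = 461; a·n₀/n = 170·81/461 = 29.8698; c·n₁/n = 9·380/461 = 7.4187
RR_MH = (72.2084 + 29.6774 + 29.8698) / (29.9426 + 22.3548 + 7.4187) = 131.7557 / 59.7161 = 2.20637

2.206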